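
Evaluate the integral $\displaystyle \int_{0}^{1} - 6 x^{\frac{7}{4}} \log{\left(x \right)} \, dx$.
$\frac{96}{121}$

Start from the elementary integral
$$J(a) = \int_{0}^{1} - 6 x^{a} \, dx = - \frac{6}{a + 1}.$$

Differentiating under the integral sign brings down a factor of $\ln x$:
$$\frac{dJ}{da} = \int_{0}^{1} - 6 x^{a} \log{\left(x \right)} \, dx = \frac{6}{\left(a + 1\right)^{2}}.$$

The integral on the left is $I$, so $I = \frac{6}{\left(a + 1\right)^{2}}$.

Setting $a = \frac{7}{4}$:
$$I = \frac{96}{121}.$$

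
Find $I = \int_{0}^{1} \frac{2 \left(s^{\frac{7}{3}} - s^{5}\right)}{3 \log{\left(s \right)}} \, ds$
$\log{\left(\frac{15^{\frac{2}{3}}}{9} \right)}$

Introduce a parameter $a$ in the exponent: let $I(a) = \int_{0}^{1} \frac{2 \left(s^{\frac{7}{3}} - s^{a}\right)}{3 \log{\left(s \right)}} \, ds$.

Since $\dfrac{\partial}{\partial a}\,s^{a} = s^{a} \ln s$, the $\ln s$ in the denominator cancels and
$$\frac{dI}{da} = \int_{0}^{1} - \frac{2}{3} s^{a} \, ds = - \frac{2}{3} \left[\frac{s^{a+1}}{a+1}\right]_0^1 = - \frac{2}{3 a + 3}.$$

Integrating with respect to $a$ gives $I(a) = - \frac{2 \log{\left(a + 1 \right)}}{3} - \frac{2 \log{\left(3 \right)}}{3} + \frac{2 \log{\left(10 \right)}}{3} + C$.

At $a = \frac{7}{3}$ the integrand is identically $0$, so $I(\frac{7}{3}) = 0$. The closed form gives $0$, hence $C = 0$.

Setting $a = 5$:
$$I = \log{\left(\frac{15^{\frac{2}{3}}}{9} \right)}.$$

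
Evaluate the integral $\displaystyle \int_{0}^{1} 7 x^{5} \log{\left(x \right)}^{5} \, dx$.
$- \frac{35}{1944}$

Start from the elementary integral
$$J(a) = \int_{0}^{1} 7 x^{a} \, dx = \frac{7}{a + 1}.$$

Differentiating under the integral sign brings down a factor of $\ln x$:
$$\frac{dJ}{da} = \int_{0}^{1} 7 x^{a} \log{\left(x \right)} \, dx = - \frac{7}{\left(a + 1\right)^{2}}.$$

Repeating $5$ times in total — each differentiation brings down another $\ln x$ — gives
$$\frac{d^{5}J}{da^{5}} = \int_{0}^{1} 7 x^{a} \log{\left(x \right)}^{5} \, dx = - \frac{840}{\left(a + 1\right)^{6}},$$
and the integrand here is exactly the target integrand, so $I = - \frac{840}{\left(a + 1\right)^{6}}$.

Setting $a = 5$:
$$I = - \frac{35}{1944}.$$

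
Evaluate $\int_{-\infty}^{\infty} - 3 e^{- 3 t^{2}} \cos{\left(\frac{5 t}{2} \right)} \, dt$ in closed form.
$- \frac{\sqrt{3} \sqrt{\pi}}{e^{\frac{25}{48}}}$

Treat the cosine frequency as a parameter and define $I(b) = \int_{-\infty}^{\infty} - 3 e^{- 3 t^{2}} \cos{\left(b t \right)} \, dt$.

Differentiating under the integral sign,
$$I'(b) = \int_{-\infty}^{\infty} 3 t e^{- 3 t^{2}} \sin{\left(b t \right)} \, dt.$$

Integrate $\int_{-\infty}^{\infty} t \sin(b t)\, e^{- 3 t^{2}}\, dt$ by parts with $u = \sin(b t)$ and $dv = t\, e^{- 3 t^{2}}\, dt$, giving $v = - \frac{e^{- 3 t^{2}}}{6}$. The boundary term vanishes and
$$\int_{-\infty}^{\infty} t \sin(b t)\, e^{- 3 t^{2}}\, dt = \frac{b}{6} \int_{-\infty}^{\infty} \cos(b t)\, e^{- 3 t^{2}}\, dt,$$
so $I'(b) = - \frac{b}{6}\, I(b)$.

This is a separable first-order ODE; solving with the initial condition $I(0) = \int_{-\infty}^{\infty} - 3 e^{- 3 t^{2}}\,dt = - \sqrt{3} \sqrt{\pi}$ gives
$$I(b) = - \sqrt{3} \sqrt{\pi} e^{- \frac{b^{2}}{12}}.$$

Setting $b = \frac{5}{2}$:
$$I = - \frac{\sqrt{3} \sqrt{\pi}}{e^{\frac{25}{48}}}.$$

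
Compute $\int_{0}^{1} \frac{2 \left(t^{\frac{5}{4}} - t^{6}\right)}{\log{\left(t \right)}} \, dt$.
$- \log{\left(\frac{784}{81} \right)}$

Consider the one-parameter family: let $I(a) = \int_{0}^{1} \frac{2 \left(t^{\frac{5}{4}} - t^{a}\right)}{\log{\left(t \right)}} \, dt$.

Since $\dfrac{\partial}{\partial a}\,t^{a} = t^{a} \ln t$, the $\ln t$ in the denominator cancels and
$$\frac{dI}{da} = \int_{0}^{1} -2 t^{a} \, dt = -2 \left[\frac{t^{a+1}}{a+1}\right]_0^1 = - \frac{2}{a + 1}.$$

Integrating with respect to $a$ gives $I(a) = - \log{\left(\frac{16 \left(a + 1\right)^{2}}{81} \right)} + C$.

At $a = \frac{5}{4}$ the integrand is identically $0$, so $I(\frac{5}{4}) = 0$. The closed form gives $0$, hence $C = 0$.

Setting $a = 6$:
$$I = - \log{\left(\frac{784}{81} \right)}.$$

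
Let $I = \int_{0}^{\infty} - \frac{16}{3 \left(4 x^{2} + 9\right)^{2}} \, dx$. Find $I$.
$- \frac{2 \pi}{81}$

Recall the elementary integral
$$J(a) = \int_{0}^{\infty} - \frac{1}{3 \left(a^{2} + x^{2}\right)} \, dx = - \frac{\pi}{6 a}.$$

Differentiating under the integral sign with respect to $a$,
$$\frac{dJ}{da} = \int_{0}^{\infty} \frac{2 a}{3 \left(a^{2} + x^{2}\right)^{2}} \, dx = \frac{\pi}{6 a^{2}},$$
so $\int_{0}^{\infty} - \frac{1}{3 \left(a^{2} + x^{2}\right)^{2}} \, dx = - \frac{\pi}{12 a^{3}}$.

Setting $a = \frac{3}{2}$:
$$I = - \frac{2 \pi}{81}.$$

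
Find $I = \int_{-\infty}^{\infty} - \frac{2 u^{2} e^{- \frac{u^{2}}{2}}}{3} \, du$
$- \frac{2 \sqrt{2} \sqrt{\pi}}{3}$

Consider the simpler parametrised integral
$$J(a) = \int_{-\infty}^{\infty} - \frac{2 e^{- a u^{2}}}{3} \, du = - \frac{2 \sqrt{\pi}}{3 \sqrt{a}}.$$

Differentiating under the integral sign brings down a factor of $(-u^2)$:
$$\frac{dJ}{da} = \int_{-\infty}^{\infty} \frac{2 u^{2} e^{- a u^{2}}}{3} \, du = \frac{\sqrt{\pi}}{3 a^{\frac{3}{2}}}.$$

The integral on the left is $-I$, so $I = - \frac{\sqrt{\pi}}{3 a^{\frac{3}{2}}}$.

Setting $a = \frac{1}{2}$:
$$I = - \frac{2 \sqrt{2} \sqrt{\pi}}{3}.$$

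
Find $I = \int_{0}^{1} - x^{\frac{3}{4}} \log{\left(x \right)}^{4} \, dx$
$- \frac{24576}{16807}$

Begin with the known integral
$$J(a) = \int_{0}^{1} - x^{a} \, dx = - \frac{1}{a + 1}.$$

Differentiating under the integral sign brings down a factor of $\ln x$:
$$\frac{dJ}{da} = \int_{0}^{1} - x^{a} \log{\left(x \right)} \, dx = \frac{1}{\left(a + 1\right)^{2}}.$$

Repeating $4$ times in total — each differentiation brings down another $\ln x$ — gives
$$\frac{d^{4}J}{da^{4}} = \int_{0}^{1} - x^{a} \log{\left(x \right)}^{4} \, dx = - \frac{24}{\left(a + 1\right)^{5}},$$
and the integrand here is exactly the target integrand, so $I = - \frac{24}{\left(a + 1\right)^{5}}$.

Setting $a = \frac{3}{4}$:
$$I = - \frac{24576}{16807}.$$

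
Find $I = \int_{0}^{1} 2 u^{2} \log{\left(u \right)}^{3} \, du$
$- \frac{4}{27}$

Begin with the known integral
$$J(a) = \int_{0}^{1} 2 u^{a} \, du = \frac{2}{a + 1}.$$

Differentiating under the integral sign brings down a factor of $\ln u$:
$$\frac{dJ}{da} = \int_{0}^{1} 2 u^{a} \log{\left(u \right)} \, du = - \frac{2}{\left(a + 1\right)^{2}}.$$

Repeating $3$ times in total — each differentiation brings down another $\ln u$ — gives
$$\frac{d^{3}J}{da^{3}} = \int_{0}^{1} 2 u^{a} \log{\left(u \right)}^{3} \, du = - \frac{12}{\left(a + 1\right)^{4}},$$
and the integrand here is exactly the target integrand, so $I = - \frac{12}{\left(a + 1\right)^{4}}$.

Setting $a = 2$:
$$I = - \frac{4}{27}.$$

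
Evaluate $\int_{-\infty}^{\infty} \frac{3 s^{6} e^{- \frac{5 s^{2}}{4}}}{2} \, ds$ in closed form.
$\frac{72 \sqrt{5} \sqrt{\pi}}{125}$

Begin with the known integral
$$J(a) = \int_{-\infty}^{\infty} \frac{3 e^{- a s^{2}}}{2} \, ds = \frac{3 \sqrt{\pi}}{2 \sqrt{a}}.$$

Differentiating under the integral sign brings down a factor of $(-s^2)$:
$$\frac{dJ}{da} = \int_{-\infty}^{\infty} - \frac{3 s^{2} e^{- a s^{2}}}{2} \, ds = - \frac{3 \sqrt{\pi}}{4 a^{\frac{3}{2}}}.$$

Repeating $3$ times in total — each differentiation brings down another $(-s^2)$ — gives
$$\frac{d^{3}J}{da^{3}} = \int_{-\infty}^{\infty} - \frac{3 s^{6} e^{- a s^{2}}}{2} \, ds = - \frac{45 \sqrt{\pi}}{16 a^{\frac{7}{2}}},$$
and the integrand here is $(-1)^{3}$ times the target integrand, so $I = (-1)^{3}\,\frac{d^{3}J}{da^{3}} = \frac{45 \sqrt{\pi}}{16 a^{\frac{7}{2}}}$.

Setting $a = \frac{5}{4}$:
$$I = \frac{72 \sqrt{5} \sqrt{\pi}}{125}.$$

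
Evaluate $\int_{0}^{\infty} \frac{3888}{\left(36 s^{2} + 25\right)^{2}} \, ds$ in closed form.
$\frac{162 \pi}{125}$

Begin with the known result
$$J(a) = \int_{0}^{\infty} \frac{3}{a^{2} + s^{2}} \, ds = \frac{3 \pi}{2 a}.$$

Differentiating under the integral sign with respect to $a$,
$$\frac{dJ}{da} = \int_{0}^{\infty} - \frac{6 a}{\left(a^{2} + s^{2}\right)^{2}} \, ds = - \frac{3 \pi}{2 a^{2}},$$
so $\int_{0}^{\infty} \frac{3}{\left(a^{2} + s^{2}\right)^{2}} \, ds = \frac{3 \pi}{4 a^{3}}$.

Setting $a = \frac{5}{6}$:
$$I = \frac{162 \pi}{125}.$$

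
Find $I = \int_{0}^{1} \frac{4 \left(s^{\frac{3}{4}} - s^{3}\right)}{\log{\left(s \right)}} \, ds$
$\log{\left(\frac{2401}{65536} \right)}$

Introduce a parameter $a$ in the exponent: let $I(a) = \int_{0}^{1} \frac{4 \left(- s^{3} + s^{a}\right)}{\log{\left(s \right)}} \, ds$.

Since $\dfrac{\partial}{\partial a}\,s^{a} = s^{a} \ln s$, the $\ln s$ in the denominator cancels and
$$\frac{dI}{da} = \int_{0}^{1} 4 s^{a} \, ds = 4 \left[\frac{s^{a+1}}{a+1}\right]_0^1 = \frac{4}{a + 1}.$$

Integrating with respect to $a$ gives $I(a) = \log{\left(\frac{\left(a + 1\right)^{4}}{256} \right)} + C$.

At $a = 3$ the integrand is identically $0$, so $I(3) = 0$. The closed form gives $0$, hence $C = 0$.

Setting $a = \frac{3}{4}$:
$$I = \log{\left(\frac{2401}{65536} \right)}.$$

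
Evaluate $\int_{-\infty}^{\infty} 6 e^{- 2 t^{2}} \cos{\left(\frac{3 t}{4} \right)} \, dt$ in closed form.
$\frac{3 \sqrt{2} \sqrt{\pi}}{e^{\frac{9}{128}}}$

Let $b$ denote the cosine frequency and define $I(b) = \int_{-\infty}^{\infty} 6 e^{- 2 t^{2}} \cos{\left(b t \right)} \, dt$.

Differentiating under the integral sign,
$$I'(b) = \int_{-\infty}^{\infty} - 6 t e^{- 2 t^{2}} \sin{\left(b t \right)} \, dt.$$

Integrate $\int_{-\infty}^{\infty} t \sin(b t)\, e^{- 2 t^{2}}\, dt$ by parts with $u = \sin(b t)$ and $dv = t\, e^{- 2 t^{2}}\, dt$, giving $v = - \frac{e^{- 2 t^{2}}}{4}$. The boundary term vanishes and
$$\int_{-\infty}^{\infty} t \sin(b t)\, e^{- 2 t^{2}}\, dt = \frac{b}{4} \int_{-\infty}^{\infty} \cos(b t)\, e^{- 2 t^{2}}\, dt,$$
so $I'(b) = - \frac{b}{4}\, I(b)$.

This is a separable first-order ODE; solving with the initial condition $I(0) = \int_{-\infty}^{\infty} 6 e^{- 2 t^{2}}\,dt = 3 \sqrt{2} \sqrt{\pi}$ gives
$$I(b) = 3 \sqrt{2} \sqrt{\pi} e^{- \frac{b^{2}}{8}}.$$

Setting $b = \frac{3}{4}$:
$$I = \frac{3 \sqrt{2} \sqrt{\pi}}{e^{\frac{9}{128}}}.$$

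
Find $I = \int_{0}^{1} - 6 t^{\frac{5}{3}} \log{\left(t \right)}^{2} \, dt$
$- \frac{81}{128}$

Begin with the known integral
$$J(a) = \int_{0}^{1} - 6 t^{a} \, dt = - \frac{6}{a + 1}.$$

Differentiating under the integral sign brings down a factor of $\ln t$:
$$\frac{dJ}{da} = \int_{0}^{1} - 6 t^{a} \log{\left(t \right)} \, dt = \frac{6}{\left(a + 1\right)^{2}}.$$

Repeating twice in total — each differentiation brings down another $\ln t$ — gives
$$\frac{d^{2}J}{da^{2}} = \int_{0}^{1} - 6 t^{a} \log{\left(t \right)}^{2} \, dt = - \frac{12}{\left(a + 1\right)^{3}},$$
and the integrand here is exactly the target integrand, so $I = - \frac{12}{\left(a + 1\right)^{3}}$.

Setting $a = \frac{5}{3}$:
$$I = - \frac{81}{128}.$$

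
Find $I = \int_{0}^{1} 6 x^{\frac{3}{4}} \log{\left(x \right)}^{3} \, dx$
$- \frac{9216}{2401}$

Consider the simpler parametrised integral
$$J(a) = \int_{0}^{1} 6 x^{a} \, dx = \frac{6}{a + 1}.$$

Differentiating under the integral sign brings down a factor of $\ln x$:
$$\frac{dJ}{da} = \int_{0}^{1} 6 x^{a} \log{\left(x \right)} \, dx = - \frac{6}{\left(a + 1\right)^{2}}.$$

Repeating $3$ times in total — each differentiation brings down another $\ln x$ — gives
$$\frac{d^{3}J}{da^{3}} = \int_{0}^{1} 6 x^{a} \log{\left(x \right)}^{3} \, dx = - \frac{36}{\left(a + 1\right)^{4}},$$
and the integrand here is exactly the target integrand, so $I = - \frac{36}{\left(a + 1\right)^{4}}$.

Setting $a = \frac{3}{4}$:
$$I = - \frac{9216}{2401}.$$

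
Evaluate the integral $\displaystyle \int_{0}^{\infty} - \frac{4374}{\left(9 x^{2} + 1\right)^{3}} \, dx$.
$- \frac{2187 \pi}{8}$

Begin with the known result
$$J(a) = \int_{0}^{\infty} - \frac{6}{a^{2} + x^{2}} \, dx = - \frac{3 \pi}{a}.$$

Differentiating under the integral sign with respect to $a$,
$$\frac{dJ}{da} = \int_{0}^{\infty} \frac{12 a}{\left(a^{2} + x^{2}\right)^{2}} \, dx = \frac{3 \pi}{a^{2}},$$
so $\int_{0}^{\infty} - \frac{6}{\left(a^{2} + x^{2}\right)^{2}} \, dx = - \frac{3 \pi}{2 a^{3}}$.

Repeating — each differentiation of $1/(x^2+a^2)^j$ produces $-2ja/(x^2+a^2)^{j+1}$ — and dividing through by $-2ja$ at each step yields, after $2$ differentiations in total,
$$\int_{0}^{\infty} - \frac{6}{\left(a^{2} + x^{2}\right)^{3}} \, dx = - \frac{9 \pi}{8 a^{5}}.$$

Setting $a = \frac{1}{3}$:
$$I = - \frac{2187 \pi}{8}.$$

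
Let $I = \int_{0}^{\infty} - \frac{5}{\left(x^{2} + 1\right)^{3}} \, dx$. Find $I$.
$- \frac{15 \pi}{16}$

Start from the standard arctangent integral
$$J(a) = \int_{0}^{\infty} - \frac{5}{a^{2} + x^{2}} \, dx = - \frac{5 \pi}{2 a}.$$

Differentiating under the integral sign with respect to $a$,
$$\frac{dJ}{da} = \int_{0}^{\infty} \frac{10 a}{\left(a^{2} + x^{2}\right)^{2}} \, dx = \frac{5 \pi}{2 a^{2}},$$
so $\int_{0}^{\infty} - \frac{5}{\left(a^{2} + x^{2}\right)^{2}} \, dx = - \frac{5 \pi}{4 a^{3}}$.

Repeating — each differentiation of $1/(x^2+a^2)^j$ produces $-2ja/(x^2+a^2)^{j+1}$ — and dividing through by $-2ja$ at each step yields, after $2$ differentiations in total,
$$\int_{0}^{\infty} - \frac{5}{\left(a^{2} + x^{2}\right)^{3}} \, dx = - \frac{15 \pi}{16 a^{5}}.$$

Setting $a = 1$:
$$I = - \frac{15 \pi}{16}.$$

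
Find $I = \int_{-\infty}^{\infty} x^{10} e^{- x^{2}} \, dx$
$\frac{945 \sqrt{\pi}}{32}$

Consider the simpler parametrised integral
$$J(a) = \int_{-\infty}^{\infty} e^{- a x^{2}} \, dx = \frac{\sqrt{\pi}}{\sqrt{a}}.$$

Differentiating under the integral sign brings down a factor of $(-x^2)$:
$$\frac{dJ}{da} = \int_{-\infty}^{\infty} - x^{2} e^{- a x^{2}} \, dx = - \frac{\sqrt{\pi}}{2 a^{\frac{3}{2}}}.$$

Repeating $5$ times in total — each differentiation brings down another $(-x^2)$ — gives
$$\frac{d^{5}J}{da^{5}} = \int_{-\infty}^{\infty} - x^{10} e^{- a x^{2}} \, dx = - \frac{945 \sqrt{\pi}}{32 a^{\frac{11}{2}}},$$
and the integrand here is $(-1)^{5}$ times the target integrand, so $I = (-1)^{5}\,\frac{d^{5}J}{da^{5}} = \frac{945 \sqrt{\pi}}{32 a^{\frac{11}{2}}}$.

Setting $a = 1$:
$$I = \frac{945 \sqrt{\pi}}{32}.$$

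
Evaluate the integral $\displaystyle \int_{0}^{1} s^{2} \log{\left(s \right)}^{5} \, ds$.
$- \frac{40}{243}$

Start from the elementary integral
$$J(a) = \int_{0}^{1} s^{a} \, ds = \frac{1}{a + 1}.$$

Differentiating under the integral sign brings down a factor of $\ln s$:
$$\frac{dJ}{da} = \int_{0}^{1} s^{a} \log{\left(s \right)} \, ds = - \frac{1}{\left(a + 1\right)^{2}}.$$

Repeating $5$ times in total — each differentiation brings down another $\ln s$ — gives
$$\frac{d^{5}J}{da^{5}} = \int_{0}^{1} s^{a} \log{\left(s \right)}^{5} \, ds = - \frac{120}{\left(a + 1\right)^{6}},$$
and the integrand here is exactly the target integrand, so $I = - \frac{120}{\left(a + 1\right)^{6}}$.

Setting $a = 2$:
$$I = - \frac{40}{243}.$$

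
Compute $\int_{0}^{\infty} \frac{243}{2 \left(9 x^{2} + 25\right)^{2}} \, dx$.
$\frac{81 \pi}{1000}$

Start from the standard arctangent integral
$$J(a) = \int_{0}^{\infty} \frac{3}{2 \left(a^{2} + x^{2}\right)} \, dx = \frac{3 \pi}{4 a}.$$

Differentiating under the integral sign with respect to $a$,
$$\frac{dJ}{da} = \int_{0}^{\infty} - \frac{3 a}{\left(a^{2} + x^{2}\right)^{2}} \, dx = - \frac{3 \pi}{4 a^{2}},$$
so $\int_{0}^{\infty} \frac{3}{2 \left(a^{2} + x^{2}\right)^{2}} \, dx = \frac{3 \pi}{8 a^{3}}$.

Setting $a = \frac{5}{3}$:
$$I = \frac{81 \pi}{1000}.$$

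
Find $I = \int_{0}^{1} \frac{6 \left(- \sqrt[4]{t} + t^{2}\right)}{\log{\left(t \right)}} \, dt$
$\log{\left(\frac{2985984}{15625} \right)}$

Replace the exponent $\frac{1}{4}$ by a parameter $a$: let $I(a) = \int_{0}^{1} \frac{6 \left(t^{2} - t^{a}\right)}{\log{\left(t \right)}} \, dt$.

Since $\dfrac{\partial}{\partial a}\,t^{a} = t^{a} \ln t$, the $\ln t$ in the denominator cancels and
$$\frac{dI}{da} = \int_{0}^{1} -6 t^{a} \, dt = -6 \left[\frac{t^{a+1}}{a+1}\right]_0^1 = - \frac{6}{a + 1}.$$

Integrating with respect to $a$ gives $I(a) = \log{\left(\frac{729}{\left(a + 1\right)^{6}} \right)} + C$.

At $a = 2$ the integrand is identically $0$, so $I(2) = 0$. The closed form gives $0$, hence $C = 0$.

Setting $a = \frac{1}{4}$:
$$I = \log{\left(\frac{2985984}{15625} \right)}.$$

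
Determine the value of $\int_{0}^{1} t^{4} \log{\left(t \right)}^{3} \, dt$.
$- \frac{6}{625}$

Begin with the known integral
$$J(a) = \int_{0}^{1} t^{a} \, dt = \frac{1}{a + 1}.$$

Differentiating under the integral sign brings down a factor of $\ln t$:
$$\frac{dJ}{da} = \int_{0}^{1} t^{a} \log{\left(t \right)} \, dt = - \frac{1}{\left(a + 1\right)^{2}}.$$

Repeating $3$ times in total — each differentiation brings down another $\ln t$ — gives
$$\frac{d^{3}J}{da^{3}} = \int_{0}^{1} t^{a} \log{\left(t \right)}^{3} \, dt = - \frac{6}{\left(a + 1\right)^{4}},$$
and the integrand here is exactly the target integrand, so $I = - \frac{6}{\left(a + 1\right)^{4}}$.

Setting $a = 4$:
$$I = - \frac{6}{625}.$$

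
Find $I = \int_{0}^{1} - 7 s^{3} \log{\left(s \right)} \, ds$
$\frac{7}{16}$

Begin with the known integral
$$J(a) = \int_{0}^{1} - 7 s^{a} \, ds = - \frac{7}{a + 1}.$$

Differentiating under the integral sign brings down a factor of $\ln s$:
$$\frac{dJ}{da} = \int_{0}^{1} - 7 s^{a} \log{\left(s \right)} \, ds = \frac{7}{\left(a + 1\right)^{2}}.$$

The integral on the left is $I$, so $I = \frac{7}{\left(a + 1\right)^{2}}$.

Setting $a = 3$:
$$I = \frac{7}{16}.$$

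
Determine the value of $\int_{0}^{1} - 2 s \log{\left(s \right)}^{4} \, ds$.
$- \frac{3}{2}$

Begin with the known integral
$$J(a) = \int_{0}^{1} - 2 s^{a} \, ds = - \frac{2}{a + 1}.$$

Differentiating under the integral sign brings down a factor of $\ln s$:
$$\frac{dJ}{da} = \int_{0}^{1} - 2 s^{a} \log{\left(s \right)} \, ds = \frac{2}{\left(a + 1\right)^{2}}.$$

Repeating $4$ times in total — each differentiation brings down another $\ln s$ — gives
$$\frac{d^{4}J}{da^{4}} = \int_{0}^{1} - 2 s^{a} \log{\left(s \right)}^{4} \, ds = - \frac{48}{\left(a + 1\right)^{5}},$$
and the integrand here is exactly the target integrand, so $I = - \frac{48}{\left(a + 1\right)^{5}}$.

Setting $a = 1$:
$$I = - \frac{3}{2}.$$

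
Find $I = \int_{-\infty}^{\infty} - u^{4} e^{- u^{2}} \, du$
$- \frac{3 \sqrt{\pi}}{4}$

Consider the simpler parametrised integral
$$J(a) = \int_{-\infty}^{\infty} - e^{- a u^{2}} \, du = - \frac{\sqrt{\pi}}{\sqrt{a}}.$$

Differentiating under the integral sign brings down a factor of $(-u^2)$:
$$\frac{dJ}{da} = \int_{-\infty}^{\infty} u^{2} e^{- a u^{2}} \, du = \frac{\sqrt{\pi}}{2 a^{\frac{3}{2}}}.$$

Repeating twice in total — each differentiation brings down another $(-u^2)$ — gives
$$\frac{d^{2}J}{da^{2}} = \int_{-\infty}^{\infty} - u^{4} e^{- a u^{2}} \, du = - \frac{3 \sqrt{\pi}}{4 a^{\frac{5}{2}}},$$
and the integrand here is exactly the target integrand, so $I = - \frac{3 \sqrt{\pi}}{4 a^{\frac{5}{2}}}$.

Setting $a = 1$:
$$I = - \frac{3 \sqrt{\pi}}{4}.$$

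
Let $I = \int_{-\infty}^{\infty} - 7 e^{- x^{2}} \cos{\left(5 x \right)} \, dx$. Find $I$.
$- \frac{7 \sqrt{\pi}}{e^{\frac{25}{4}}}$

Treat the cosine frequency as a parameter and define $I(b) = \int_{-\infty}^{\infty} - 7 e^{- x^{2}} \cos{\left(b x \right)} \, dx$.

Differentiating under the integral sign,
$$I'(b) = \int_{-\infty}^{\infty} 7 x e^{- x^{2}} \sin{\left(b x \right)} \, dx.$$

Integrate $\int_{-\infty}^{\infty} x \sin(b x)\, e^{- x^{2}}\, dx$ by parts with $u = \sin(b x)$ and $dv = x\, e^{- x^{2}}\, dx$, giving $v = - \frac{e^{- x^{2}}}{2}$. The boundary term vanishes and
$$\int_{-\infty}^{\infty} x \sin(b x)\, e^{- x^{2}}\, dx = \frac{b}{2} \int_{-\infty}^{\infty} \cos(b x)\, e^{- x^{2}}\, dx,$$
so $I'(b) = - \frac{b}{2}\, I(b)$.

This is a separable first-order ODE; solving with the initial condition $I(0) = \int_{-\infty}^{\infty} - 7 e^{- x^{2}}\,dx = - 7 \sqrt{\pi}$ gives
$$I(b) = - 7 \sqrt{\pi} e^{- \frac{b^{2}}{4}}.$$

Setting $b = 5$:
$$I = - \frac{7 \sqrt{\pi}}{e^{\frac{25}{4}}}.$$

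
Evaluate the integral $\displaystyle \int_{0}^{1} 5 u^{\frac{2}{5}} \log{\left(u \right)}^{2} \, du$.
$\frac{1250}{343}$

Consider the simpler parametrised integral
$$J(a) = \int_{0}^{1} 5 u^{a} \, du = \frac{5}{a + 1}.$$

Differentiating under the integral sign brings down a factor of $\ln u$:
$$\frac{dJ}{da} = \int_{0}^{1} 5 u^{a} \log{\left(u \right)} \, du = - \frac{5}{\left(a + 1\right)^{2}}.$$

Repeating twice in total — each differentiation brings down another $\ln u$ — gives
$$\frac{d^{2}J}{da^{2}} = \int_{0}^{1} 5 u^{a} \log{\left(u \right)}^{2} \, du = \frac{10}{\left(a + 1\right)^{3}},$$
and the integrand here is exactly the target integrand, so $I = \frac{10}{\left(a + 1\right)^{3}}$.

Setting $a = \frac{2}{5}$:
$$I = \frac{1250}{343}.$$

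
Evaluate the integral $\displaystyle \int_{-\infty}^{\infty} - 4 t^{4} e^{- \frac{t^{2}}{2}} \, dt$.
$- 12 \sqrt{2} \sqrt{\pi}$

Consider the simpler parametrised integral
$$J(a) = \int_{-\infty}^{\infty} - 4 e^{- a t^{2}} \, dt = - \frac{4 \sqrt{\pi}}{\sqrt{a}}.$$

Differentiating under the integral sign brings down a factor of $(-t^2)$:
$$\frac{dJ}{da} = \int_{-\infty}^{\infty} 4 t^{2} e^{- a t^{2}} \, dt = \frac{2 \sqrt{\pi}}{a^{\frac{3}{2}}}.$$

Repeating twice in total — each differentiation brings down another $(-t^2)$ — gives
$$\frac{d^{2}J}{da^{2}} = \int_{-\infty}^{\infty} - 4 t^{4} e^{- a t^{2}} \, dt = - \frac{3 \sqrt{\pi}}{a^{\frac{5}{2}}},$$
and the integrand here is exactly the target integrand, so $I = - \frac{3 \sqrt{\pi}}{a^{\frac{5}{2}}}$.

Setting $a = \frac{1}{2}$:
$$I = - 12 \sqrt{2} \sqrt{\pi}.$$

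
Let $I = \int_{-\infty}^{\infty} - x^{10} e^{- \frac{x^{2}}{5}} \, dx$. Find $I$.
$- \frac{2953125 \sqrt{5} \sqrt{\pi}}{32}$

Start from the elementary integral
$$J(a) = \int_{-\infty}^{\infty} - e^{- a x^{2}} \, dx = - \frac{\sqrt{\pi}}{\sqrt{a}}.$$

Differentiating under the integral sign brings down a factor of $(-x^2)$:
$$\frac{dJ}{da} = \int_{-\infty}^{\infty} x^{2} e^{- a x^{2}} \, dx = \frac{\sqrt{\pi}}{2 a^{\frac{3}{2}}}.$$

Repeating $5$ times in total — each differentiation brings down another $(-x^2)$ — gives
$$\frac{d^{5}J}{da^{5}} = \int_{-\infty}^{\infty} x^{10} e^{- a x^{2}} \, dx = \frac{945 \sqrt{\pi}}{32 a^{\frac{11}{2}}},$$
and the integrand here is $(-1)^{5}$ times the target integrand, so $I = (-1)^{5}\,\frac{d^{5}J}{da^{5}} = - \frac{945 \sqrt{\pi}}{32 a^{\frac{11}{2}}}$.

Setting $a = \frac{1}{5}$:
$$I = - \frac{2953125 \sqrt{5} \sqrt{\pi}}{32}.$$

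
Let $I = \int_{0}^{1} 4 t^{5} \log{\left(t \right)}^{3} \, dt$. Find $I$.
$- \frac{1}{54}$

Begin with the known integral
$$J(a) = \int_{0}^{1} 4 t^{a} \, dt = \frac{4}{a + 1}.$$

Differentiating under the integral sign brings down a factor of $\ln t$:
$$\frac{dJ}{da} = \int_{0}^{1} 4 t^{a} \log{\left(t \right)} \, dt = - \frac{4}{\left(a + 1\right)^{2}}.$$

Repeating $3$ times in total — each differentiation brings down another $\ln t$ — gives
$$\frac{d^{3}J}{da^{3}} = \int_{0}^{1} 4 t^{a} \log{\left(t \right)}^{3} \, dt = - \frac{24}{\left(a + 1\right)^{4}},$$
and the integrand here is exactly the target integrand, so $I = - \frac{24}{\left(a + 1\right)^{4}}$.

Setting $a = 5$:
$$I = - \frac{1}{54}.$$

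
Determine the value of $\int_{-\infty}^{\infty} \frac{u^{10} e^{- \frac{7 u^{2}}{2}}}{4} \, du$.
$\frac{135 \sqrt{14} \sqrt{\pi}}{67228}$

Begin with the known integral
$$J(a) = \int_{-\infty}^{\infty} \frac{e^{- a u^{2}}}{4} \, du = \frac{\sqrt{\pi}}{4 \sqrt{a}}.$$

Differentiating under the integral sign brings down a factor of $(-u^2)$:
$$\frac{dJ}{da} = \int_{-\infty}^{\infty} - \frac{u^{2} e^{- a u^{2}}}{4} \, du = - \frac{\sqrt{\pi}}{8 a^{\frac{3}{2}}}.$$

Repeating $5$ times in total — each differentiation brings down another $(-u^2)$ — gives
$$\frac{d^{5}J}{da^{5}} = \int_{-\infty}^{\infty} - \frac{u^{10} e^{- a u^{2}}}{4} \, du = - \frac{945 \sqrt{\pi}}{128 a^{\frac{11}{2}}},$$
and the integrand here is $(-1)^{5}$ times the target integrand, so $I = (-1)^{5}\,\frac{d^{5}J}{da^{5}} = \frac{945 \sqrt{\pi}}{128 a^{\frac{11}{2}}}$.

Setting $a = \frac{7}{2}$:
$$I = \frac{135 \sqrt{14} \sqrt{\pi}}{67228}.$$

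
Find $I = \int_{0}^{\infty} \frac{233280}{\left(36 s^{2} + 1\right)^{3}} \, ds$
$7290 \pi$

Start from the standard arctangent integral
$$J(a) = \int_{0}^{\infty} \frac{5}{a^{2} + s^{2}} \, ds = \frac{5 \pi}{2 a}.$$

Differentiating under the integral sign with respect to $a$,
$$\frac{dJ}{da} = \int_{0}^{\infty} - \frac{10 a}{\left(a^{2} + s^{2}\right)^{2}} \, ds = - \frac{5 \pi}{2 a^{2}},$$
so $\int_{0}^{\infty} \frac{5}{\left(a^{2} + s^{2}\right)^{2}} \, ds = \frac{5 \pi}{4 a^{3}}$.

Repeating — each differentiation of $1/(s^2+a^2)^j$ produces $-2ja/(s^2+a^2)^{j+1}$ — and dividing through by $-2ja$ at each step yields, after $2$ differentiations in total,
$$\int_{0}^{\infty} \frac{5}{\left(a^{2} + s^{2}\right)^{3}} \, ds = \frac{15 \pi}{16 a^{5}}.$$

Setting $a = \frac{1}{6}$:
$$I = 7290 \pi.$$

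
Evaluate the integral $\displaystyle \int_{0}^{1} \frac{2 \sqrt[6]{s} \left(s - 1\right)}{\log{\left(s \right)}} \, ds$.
$\log{\left(\frac{169}{49} \right)}$

Consider the one-parameter family: let $I(a) = \int_{0}^{1} \frac{2 \left(- \sqrt[6]{s} + s^{a}\right)}{\log{\left(s \right)}} \, ds$.

Since $\dfrac{\partial}{\partial a}\,s^{a} = s^{a} \ln s$, the $\ln s$ in the denominator cancels and
$$\frac{dI}{da} = \int_{0}^{1} 2 s^{a} \, ds = 2 \left[\frac{s^{a+1}}{a+1}\right]_0^1 = \frac{2}{a + 1}.$$

Integrating with respect to $a$ gives $I(a) = \log{\left(\frac{36 \left(a + 1\right)^{2}}{49} \right)} + C$.

At $a = \frac{1}{6}$ the integrand is identically $0$, so $I(\frac{1}{6}) = 0$. The closed form gives $0$, hence $C = 0$.

Setting $a = \frac{7}{6}$:
$$I = \log{\left(\frac{169}{49} \right)}.$$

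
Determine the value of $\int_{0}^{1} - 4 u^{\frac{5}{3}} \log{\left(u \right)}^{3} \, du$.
$\frac{243}{512}$

Consider the simpler parametrised integral
$$J(a) = \int_{0}^{1} - 4 u^{a} \, du = - \frac{4}{a + 1}.$$

Differentiating under the integral sign brings down a factor of $\ln u$:
$$\frac{dJ}{da} = \int_{0}^{1} - 4 u^{a} \log{\left(u \right)} \, du = \frac{4}{\left(a + 1\right)^{2}}.$$

Repeating $3$ times in total — each differentiation brings down another $\ln u$ — gives
$$\frac{d^{3}J}{da^{3}} = \int_{0}^{1} - 4 u^{a} \log{\left(u \right)}^{3} \, du = \frac{24}{\left(a + 1\right)^{4}},$$
and the integrand here is exactly the target integrand, so $I = \frac{24}{\left(a + 1\right)^{4}}$.

Setting $a = \frac{5}{3}$:
$$I = \frac{243}{512}.$$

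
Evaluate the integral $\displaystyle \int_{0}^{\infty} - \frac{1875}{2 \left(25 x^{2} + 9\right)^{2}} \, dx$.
$- \frac{125 \pi}{72}$

Begin with the known result
$$J(a) = \int_{0}^{\infty} - \frac{3}{2 \left(a^{2} + x^{2}\right)} \, dx = - \frac{3 \pi}{4 a}.$$

Differentiating under the integral sign with respect to $a$,
$$\frac{dJ}{da} = \int_{0}^{\infty} \frac{3 a}{\left(a^{2} + x^{2}\right)^{2}} \, dx = \frac{3 \pi}{4 a^{2}},$$
so $\int_{0}^{\infty} - \frac{3}{2 \left(a^{2} + x^{2}\right)^{2}} \, dx = - \frac{3 \pi}{8 a^{3}}$.

Setting $a = \frac{3}{5}$:
$$I = - \frac{125 \pi}{72}.$$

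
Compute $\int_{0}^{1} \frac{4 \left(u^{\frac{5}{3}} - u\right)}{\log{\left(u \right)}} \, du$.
$- \log{\left(\frac{81}{256} \right)}$

Consider the one-parameter family: let $I(a) = \int_{0}^{1} \frac{4 \left(u^{\frac{5}{3}} - u^{a}\right)}{\log{\left(u \right)}} \, du$.

Since $\dfrac{\partial}{\partial a}\,u^{a} = u^{a} \ln u$, the $\ln u$ in the denominator cancels and
$$\frac{dI}{da} = \int_{0}^{1} -4 u^{a} \, du = -4 \left[\frac{u^{a+1}}{a+1}\right]_0^1 = - \frac{4}{a + 1}.$$

Integrating with respect to $a$ gives $I(a) = - \log{\left(\frac{81 \left(a + 1\right)^{4}}{4096} \right)} + C$.

At $a = \frac{5}{3}$ the integrand is identically $0$, so $I(\frac{5}{3}) = 0$. The closed form gives $0$, hence $C = 0$.

Setting $a = 1$:
$$I = - \log{\left(\frac{81}{256} \right)}.$$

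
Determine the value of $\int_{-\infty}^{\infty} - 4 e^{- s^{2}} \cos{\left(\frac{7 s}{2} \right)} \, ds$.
$- \frac{4 \sqrt{\pi}}{e^{\frac{49}{16}}}$

Define $I(b) = \int_{-\infty}^{\infty} - 4 e^{- s^{2}} \cos{\left(b s \right)} \, ds$.

Differentiating under the integral sign,
$$I'(b) = \int_{-\infty}^{\infty} 4 s e^{- s^{2}} \sin{\left(b s \right)} \, ds.$$

Integrate $\int_{-\infty}^{\infty} s \sin(b s)\, e^{- s^{2}}\, ds$ by parts with $u = \sin(b s)$ and $dv = s\, e^{- s^{2}}\, ds$, giving $v = - \frac{e^{- s^{2}}}{2}$. The boundary term vanishes and
$$\int_{-\infty}^{\infty} s \sin(b s)\, e^{- s^{2}}\, ds = \frac{b}{2} \int_{-\infty}^{\infty} \cos(b s)\, e^{- s^{2}}\, ds,$$
so $I'(b) = - \frac{b}{2}\, I(b)$.

This is a separable first-order ODE; solving with the initial condition $I(0) = \int_{-\infty}^{\infty} - 4 e^{- s^{2}}\,ds = - 4 \sqrt{\pi}$ gives
$$I(b) = - 4 \sqrt{\pi} e^{- \frac{b^{2}}{4}}.$$

Setting $b = \frac{7}{2}$:
$$I = - \frac{4 \sqrt{\pi}}{e^{\frac{49}{16}}}.$$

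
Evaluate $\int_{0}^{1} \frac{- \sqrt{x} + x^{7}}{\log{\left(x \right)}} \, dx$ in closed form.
$- \log{\left(\frac{3}{16} \right)}$

Replace the exponent $\frac{1}{2}$ by a parameter $a$: let $I(a) = \int_{0}^{1} \frac{x^{7} - x^{a}}{\log{\left(x \right)}} \, dx$.

Since $\dfrac{\partial}{\partial a}\,x^{a} = x^{a} \ln x$, the $\ln x$ in the denominator cancels and
$$\frac{dI}{da} = \int_{0}^{1} -1 x^{a} \, dx = -1 \left[\frac{x^{a+1}}{a+1}\right]_0^1 = - \frac{1}{a + 1}.$$

Integrating with respect to $a$ gives $I(a) = - \log{\left(\frac{a}{8} + \frac{1}{8} \right)} + C$.

At $a = 7$ the integrand is identically $0$, so $I(7) = 0$. The closed form gives $0$, hence $C = 0$.

Setting $a = \frac{1}{2}$:
$$I = - \log{\left(\frac{3}{16} \right)}.$$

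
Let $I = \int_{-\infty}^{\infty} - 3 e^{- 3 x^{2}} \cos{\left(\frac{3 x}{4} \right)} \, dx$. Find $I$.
$- \frac{\sqrt{3} \sqrt{\pi}}{e^{\frac{3}{64}}}$

Let $b$ denote the cosine frequency and define $I(b) = \int_{-\infty}^{\infty} - 3 e^{- 3 x^{2}} \cos{\left(b x \right)} \, dx$.

Differentiating under the integral sign,
$$I'(b) = \int_{-\infty}^{\infty} 3 x e^{- 3 x^{2}} \sin{\left(b x \right)} \, dx.$$

Integrate $\int_{-\infty}^{\infty} x \sin(b x)\, e^{- 3 x^{2}}\, dx$ by parts with $u = \sin(b x)$ and $dv = x\, e^{- 3 x^{2}}\, dx$, giving $v = - \frac{e^{- 3 x^{2}}}{6}$. The boundary term vanishes and
$$\int_{-\infty}^{\infty} x \sin(b x)\, e^{- 3 x^{2}}\, dx = \frac{b}{6} \int_{-\infty}^{\infty} \cos(b x)\, e^{- 3 x^{2}}\, dx,$$
so $I'(b) = - \frac{b}{6}\, I(b)$.

This is a separable first-order ODE; solving with the initial condition $I(0) = \int_{-\infty}^{\infty} - 3 e^{- 3 x^{2}}\,dx = - \sqrt{3} \sqrt{\pi}$ gives
$$I(b) = - \sqrt{3} \sqrt{\pi} e^{- \frac{b^{2}}{12}}.$$

Setting $b = \frac{3}{4}$:
$$I = - \frac{\sqrt{3} \sqrt{\pi}}{e^{\frac{3}{64}}}.$$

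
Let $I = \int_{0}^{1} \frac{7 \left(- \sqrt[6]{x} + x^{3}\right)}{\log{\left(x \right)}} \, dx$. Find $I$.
$\log{\left(\frac{4586471424}{823543} \right)}$

Introduce a parameter $a$ in the exponent: let $I(a) = \int_{0}^{1} \frac{7 \left(- \sqrt[6]{x} + x^{a}\right)}{\log{\left(x \right)}} \, dx$.

Since $\dfrac{\partial}{\partial a}\,x^{a} = x^{a} \ln x$, the $\ln x$ in the denominator cancels and
$$\frac{dI}{da} = \int_{0}^{1} 7 x^{a} \, dx = 7 \left[\frac{x^{a+1}}{a+1}\right]_0^1 = \frac{7}{a + 1}.$$

Integrating with respect to $a$ gives $I(a) = \log{\left(\frac{279936 \left(a + 1\right)^{7}}{823543} \right)} + C$.

At $a = \frac{1}{6}$ the integrand is identically $0$, so $I(\frac{1}{6}) = 0$. The closed form gives $0$, hence $C = 0$.

Setting $a = 3$:
$$I = \log{\left(\frac{4586471424}{823543} \right)}.$$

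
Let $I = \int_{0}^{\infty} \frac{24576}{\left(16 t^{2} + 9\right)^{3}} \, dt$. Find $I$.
$\frac{128 \pi}{27}$

Start from the standard arctangent integral
$$J(a) = \int_{0}^{\infty} \frac{6}{a^{2} + t^{2}} \, dt = \frac{3 \pi}{a}.$$

Differentiating under the integral sign with respect to $a$,
$$\frac{dJ}{da} = \int_{0}^{\infty} - \frac{12 a}{\left(a^{2} + t^{2}\right)^{2}} \, dt = - \frac{3 \pi}{a^{2}},$$
so $\int_{0}^{\infty} \frac{6}{\left(a^{2} + t^{2}\right)^{2}} \, dt = \frac{3 \pi}{2 a^{3}}$.

Repeating — each differentiation of $1/(t^2+a^2)^j$ produces $-2ja/(t^2+a^2)^{j+1}$ — and dividing through by $-2ja$ at each step yields, after $2$ differentiations in total,
$$\int_{0}^{\infty} \frac{6}{\left(a^{2} + t^{2}\right)^{3}} \, dt = \frac{9 \pi}{8 a^{5}}.$$

Setting $a = \frac{3}{4}$:
$$I = \frac{128 \pi}{27}.$$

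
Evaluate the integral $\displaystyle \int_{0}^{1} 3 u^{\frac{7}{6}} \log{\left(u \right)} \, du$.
$- \frac{108}{169}$

Consider the simpler parametrised integral
$$J(a) = \int_{0}^{1} 3 u^{a} \, du = \frac{3}{a + 1}.$$

Differentiating under the integral sign brings down a factor of $\ln u$:
$$\frac{dJ}{da} = \int_{0}^{1} 3 u^{a} \log{\left(u \right)} \, du = - \frac{3}{\left(a + 1\right)^{2}}.$$

The integral on the left is $I$, so $I = - \frac{3}{\left(a + 1\right)^{2}}$.

Setting $a = \frac{7}{6}$:
$$I = - \frac{108}{169}.$$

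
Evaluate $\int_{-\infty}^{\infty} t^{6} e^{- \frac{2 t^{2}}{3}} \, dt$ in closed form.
$\frac{405 \sqrt{6} \sqrt{\pi}}{128}$

Start from the elementary integral
$$J(a) = \int_{-\infty}^{\infty} e^{- a t^{2}} \, dt = \frac{\sqrt{\pi}}{\sqrt{a}}.$$

Differentiating under the integral sign brings down a factor of $(-t^2)$:
$$\frac{dJ}{da} = \int_{-\infty}^{\infty} - t^{2} e^{- a t^{2}} \, dt = - \frac{\sqrt{\pi}}{2 a^{\frac{3}{2}}}.$$

Repeating $3$ times in total — each differentiation brings down another $(-t^2)$ — gives
$$\frac{d^{3}J}{da^{3}} = \int_{-\infty}^{\infty} - t^{6} e^{- a t^{2}} \, dt = - \frac{15 \sqrt{\pi}}{8 a^{\frac{7}{2}}},$$
and the integrand here is $(-1)^{3}$ times the target integrand, so $I = (-1)^{3}\,\frac{d^{3}J}{da^{3}} = \frac{15 \sqrt{\pi}}{8 a^{\frac{7}{2}}}$.

Setting $a = \frac{2}{3}$:
$$I = \frac{405 \sqrt{6} \sqrt{\pi}}{128}.$$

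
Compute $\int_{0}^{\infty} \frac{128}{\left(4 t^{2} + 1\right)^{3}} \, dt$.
$12 \pi$

Recall the elementary integral
$$J(a) = \int_{0}^{\infty} \frac{2}{a^{2} + t^{2}} \, dt = \frac{\pi}{a}.$$

Differentiating under the integral sign with respect to $a$,
$$\frac{dJ}{da} = \int_{0}^{\infty} - \frac{4 a}{\left(a^{2} + t^{2}\right)^{2}} \, dt = - \frac{\pi}{a^{2}},$$
so $\int_{0}^{\infty} \frac{2}{\left(a^{2} + t^{2}\right)^{2}} \, dt = \frac{\pi}{2 a^{3}}$.

Repeating — each differentiation of $1/(t^2+a^2)^j$ produces $-2ja/(t^2+a^2)^{j+1}$ — and dividing through by $-2ja$ at each step yields, after $2$ differentiations in total,
$$\int_{0}^{\infty} \frac{2}{\left(a^{2} + t^{2}\right)^{3}} \, dt = \frac{3 \pi}{8 a^{5}}.$$

Setting $a = \frac{1}{2}$:
$$I = 12 \pi.$$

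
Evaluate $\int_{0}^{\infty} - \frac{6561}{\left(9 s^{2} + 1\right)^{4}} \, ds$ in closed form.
$- \frac{10935 \pi}{32}$

Begin with the known result
$$J(a) = \int_{0}^{\infty} - \frac{1}{a^{2} + s^{2}} \, ds = - \frac{\pi}{2 a}.$$

Differentiating under the integral sign with respect to $a$,
$$\frac{dJ}{da} = \int_{0}^{\infty} \frac{2 a}{\left(a^{2} + s^{2}\right)^{2}} \, ds = \frac{\pi}{2 a^{2}},$$
so $\int_{0}^{\infty} - \frac{1}{\left(a^{2} + s^{2}\right)^{2}} \, ds = - \frac{\pi}{4 a^{3}}$.

Repeating — each differentiation of $1/(s^2+a^2)^j$ produces $-2ja/(s^2+a^2)^{j+1}$ — and dividing through by $-2ja$ at each step yields, after $3$ differentiations in total,
$$\int_{0}^{\infty} - \frac{1}{\left(a^{2} + s^{2}\right)^{4}} \, ds = - \frac{5 \pi}{32 a^{7}}.$$

Setting $a = \frac{1}{3}$:
$$I = - \frac{10935 \pi}{32}.$$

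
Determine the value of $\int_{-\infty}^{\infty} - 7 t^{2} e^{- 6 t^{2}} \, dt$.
$- \frac{7 \sqrt{6} \sqrt{\pi}}{72}$

Begin with the known integral
$$J(a) = \int_{-\infty}^{\infty} - 7 e^{- a t^{2}} \, dt = - \frac{7 \sqrt{\pi}}{\sqrt{a}}.$$

Differentiating under the integral sign brings down a factor of $(-t^2)$:
$$\frac{dJ}{da} = \int_{-\infty}^{\infty} 7 t^{2} e^{- a t^{2}} \, dt = \frac{7 \sqrt{\pi}}{2 a^{\frac{3}{2}}}.$$

The integral on the left is $-I$, so $I = - \frac{7 \sqrt{\pi}}{2 a^{\frac{3}{2}}}$.

Setting $a = 6$:
$$I = - \frac{7 \sqrt{6} \sqrt{\pi}}{72}.$$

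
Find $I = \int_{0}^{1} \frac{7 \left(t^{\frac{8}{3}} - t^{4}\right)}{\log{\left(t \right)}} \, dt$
$- \log{\left(\frac{170859375}{19487171} \right)}$

Introduce a parameter $a$ in the exponent: let $I(a) = \int_{0}^{1} \frac{7 \left(t^{\frac{8}{3}} - t^{a}\right)}{\log{\left(t \right)}} \, dt$.

Since $\dfrac{\partial}{\partial a}\,t^{a} = t^{a} \ln t$, the $\ln t$ in the denominator cancels and
$$\frac{dI}{da} = \int_{0}^{1} -7 t^{a} \, dt = -7 \left[\frac{t^{a+1}}{a+1}\right]_0^1 = - \frac{7}{a + 1}.$$

Integrating with respect to $a$ gives $I(a) = - \log{\left(\frac{2187 \left(a + 1\right)^{7}}{19487171} \right)} + C$.

At $a = \frac{8}{3}$ the integrand is identically $0$, so $I(\frac{8}{3}) = 0$. The closed form gives $0$, hence $C = 0$.

Setting $a = 4$:
$$I = - \log{\left(\frac{170859375}{19487171} \right)}.$$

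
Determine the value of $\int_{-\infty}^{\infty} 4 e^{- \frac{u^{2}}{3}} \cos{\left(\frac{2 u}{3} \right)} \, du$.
$\frac{4 \sqrt{3} \sqrt{\pi}}{e^{\frac{1}{3}}}$

Treat the cosine frequency as a parameter and define $I(b) = \int_{-\infty}^{\infty} 4 e^{- \frac{u^{2}}{3}} \cos{\left(b u \right)} \, du$.

Differentiating under the integral sign,
$$I'(b) = \int_{-\infty}^{\infty} - 4 u e^{- \frac{u^{2}}{3}} \sin{\left(b u \right)} \, du.$$

Integrate $\int_{-\infty}^{\infty} u \sin(b u)\, e^{- \frac{u^{2}}{3}}\, du$ by parts with $w = \sin(b u)$ and $dv = u\, e^{- \frac{u^{2}}{3}}\, du$, giving $v = - \frac{3 e^{- \frac{u^{2}}{3}}}{2}$. The boundary term vanishes and
$$\int_{-\infty}^{\infty} u \sin(b u)\, e^{- \frac{u^{2}}{3}}\, du = \frac{3 b}{2} \int_{-\infty}^{\infty} \cos(b u)\, e^{- \frac{u^{2}}{3}}\, du,$$
so $I'(b) = - \frac{3 b}{2}\, I(b)$.

This is a separable first-order ODE; solving with the initial condition $I(0) = \int_{-\infty}^{\infty} 4 e^{- \frac{u^{2}}{3}}\,du = 4 \sqrt{3} \sqrt{\pi}$ gives
$$I(b) = 4 \sqrt{3} \sqrt{\pi} e^{- \frac{3 b^{2}}{4}}.$$

Setting $b = \frac{2}{3}$:
$$I = \frac{4 \sqrt{3} \sqrt{\pi}}{e^{\frac{1}{3}}}.$$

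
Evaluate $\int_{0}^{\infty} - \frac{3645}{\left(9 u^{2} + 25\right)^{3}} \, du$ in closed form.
$- \frac{729 \pi}{10000}$

Begin with the known result
$$J(a) = \int_{0}^{\infty} - \frac{5}{a^{2} + u^{2}} \, du = - \frac{5 \pi}{2 a}.$$

Differentiating under the integral sign with respect to $a$,
$$\frac{dJ}{da} = \int_{0}^{\infty} \frac{10 a}{\left(a^{2} + u^{2}\right)^{2}} \, du = \frac{5 \pi}{2 a^{2}},$$
so $\int_{0}^{\infty} - \frac{5}{\left(a^{2} + u^{2}\right)^{2}} \, du = - \frac{5 \pi}{4 a^{3}}$.

Repeating — each differentiation of $1/(u^2+a^2)^j$ produces $-2ja/(u^2+a^2)^{j+1}$ — and dividing through by $-2ja$ at each step yields, after $2$ differentiations in total,
$$\int_{0}^{\infty} - \frac{5}{\left(a^{2} + u^{2}\right)^{3}} \, du = - \frac{15 \pi}{16 a^{5}}.$$

Setting $a = \frac{5}{3}$:
$$I = - \frac{729 \pi}{10000}.$$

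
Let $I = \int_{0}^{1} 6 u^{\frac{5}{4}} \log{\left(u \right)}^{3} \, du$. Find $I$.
$- \frac{1024}{729}$

Begin with the known integral
$$J(a) = \int_{0}^{1} 6 u^{a} \, du = \frac{6}{a + 1}.$$

Differentiating under the integral sign brings down a factor of $\ln u$:
$$\frac{dJ}{da} = \int_{0}^{1} 6 u^{a} \log{\left(u \right)} \, du = - \frac{6}{\left(a + 1\right)^{2}}.$$

Repeating $3$ times in total — each differentiation brings down another $\ln u$ — gives
$$\frac{d^{3}J}{da^{3}} = \int_{0}^{1} 6 u^{a} \log{\left(u \right)}^{3} \, du = - \frac{36}{\left(a + 1\right)^{4}},$$
and the integrand here is exactly the target integrand, so $I = - \frac{36}{\left(a + 1\right)^{4}}$.

Setting $a = \frac{5}{4}$:
$$I = - \frac{1024}{729}.$$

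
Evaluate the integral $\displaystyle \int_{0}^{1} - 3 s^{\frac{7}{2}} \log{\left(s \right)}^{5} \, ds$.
$\frac{2560}{59049}$

Start from the elementary integral
$$J(a) = \int_{0}^{1} - 3 s^{a} \, ds = - \frac{3}{a + 1}.$$

Differentiating under the integral sign brings down a factor of $\ln s$:
$$\frac{dJ}{da} = \int_{0}^{1} - 3 s^{a} \log{\left(s \right)} \, ds = \frac{3}{\left(a + 1\right)^{2}}.$$

Repeating $5$ times in total — each differentiation brings down another $\ln s$ — gives
$$\frac{d^{5}J}{da^{5}} = \int_{0}^{1} - 3 s^{a} \log{\left(s \right)}^{5} \, ds = \frac{360}{\left(a + 1\right)^{6}},$$
and the integrand here is exactly the target integrand, so $I = \frac{360}{\left(a + 1\right)^{6}}$.

Setting $a = \frac{7}{2}$:
$$I = \frac{2560}{59049}.$$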